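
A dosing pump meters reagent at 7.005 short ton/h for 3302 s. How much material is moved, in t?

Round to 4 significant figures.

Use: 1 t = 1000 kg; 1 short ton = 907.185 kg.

5.829 t

7.005 short ton/h → 1.76523 kg/s
m = ṁ × t = 1.76523 × 3302 = 5828.79 kg
In t: 5828.79 / 1000 = 5.82879 t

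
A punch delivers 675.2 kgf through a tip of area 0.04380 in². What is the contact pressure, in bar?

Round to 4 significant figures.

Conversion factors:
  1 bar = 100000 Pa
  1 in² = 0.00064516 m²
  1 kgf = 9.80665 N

2343 bar

675.2 kgf × 9.80665 → 6621.45 N
0.04380 in² × 0.00064516 → 2.8258×10⁻⁵ m²
P = F / A = 6621.45 N / 2.8258×10⁻⁵ m² = 2.34321×10⁸ Pa
2.34321×10⁸ Pa ÷ (100000 Pa/bar) = 2343.21 bar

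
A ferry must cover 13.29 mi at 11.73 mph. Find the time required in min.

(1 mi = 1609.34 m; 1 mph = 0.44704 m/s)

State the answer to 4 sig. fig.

13.29 mi × 1609.34 → 21388.1 m
11.73 mph × 0.44704 → 5.24378 m/s
t = d / v = 21388.1 m / 5.24378 m/s = 4078.76 s
4078.76 s ÷ (60 s/min) = 67.9793 min

67.98 min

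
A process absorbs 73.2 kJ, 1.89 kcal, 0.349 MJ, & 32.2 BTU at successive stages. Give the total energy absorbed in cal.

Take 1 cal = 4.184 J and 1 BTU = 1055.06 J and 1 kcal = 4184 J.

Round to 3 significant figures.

1.11×10⁵ cal

73.2 kJ × 1000 → 73200 J
1.89 kcal × 4184 → 7907.76 J
0.349 MJ × 1000000 → 349000 J
32.2 BTU × 1055.06 → 33972.9 J
Total: 73200 + 7907.76 + 349000 + 33972.9 = 464081 J
In cal: 464081 / 4.184 = 110918 cal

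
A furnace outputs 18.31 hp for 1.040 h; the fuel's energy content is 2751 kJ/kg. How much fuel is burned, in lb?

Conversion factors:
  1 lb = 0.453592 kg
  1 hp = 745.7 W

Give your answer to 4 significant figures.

40.97 lb

18.31 hp → 13653.8 W
1.040 h → 3744 s
E = P × t = 13653.8 × 3744 = 5.11198×10⁷ J
2751 kJ/kg → 2.751×10⁶ J/kg
m = E / e_s = 5.11198×10⁷ / 2.751×10⁶ = 18.5823 kg
In lb: 18.5823 / 0.453592 = 40.967 lb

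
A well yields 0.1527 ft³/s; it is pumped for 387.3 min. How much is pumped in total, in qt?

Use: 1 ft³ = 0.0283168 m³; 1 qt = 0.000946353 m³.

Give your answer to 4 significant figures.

1.062×10⁵ qt

0.1527 ft³/s → 0.00432398 m³/s
387.3 min → 23238 s
V = Q × t = 0.00432398 × 23238 = 100.481 m³
In qt: 100.481 / 0.000946353 = 106177 qt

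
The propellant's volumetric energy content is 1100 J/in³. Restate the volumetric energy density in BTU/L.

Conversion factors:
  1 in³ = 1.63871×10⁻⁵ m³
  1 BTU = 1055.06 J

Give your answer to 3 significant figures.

63.6 BTU/L

1100 J/in³ ÷ 1.63871×10⁻⁵ m³/in³ = 6.7126×10⁷ J/m³
6.7126×10⁷ J/m³ ÷ 1055.06 J/BTU × 0.001 m³/L = 63.6229 BTU/L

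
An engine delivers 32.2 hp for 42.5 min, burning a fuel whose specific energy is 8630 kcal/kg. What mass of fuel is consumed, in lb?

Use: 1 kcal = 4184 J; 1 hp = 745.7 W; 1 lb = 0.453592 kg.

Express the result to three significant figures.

3.74 lb

32.2 hp → 24011.5 W
42.5 min → 2550 s
E = P × t = 24011.5 × 2550 = 6.12293×10⁷ J
8630 kcal/kg → 3.61079×10⁷ J/kg
m = E / e_s = 6.12293×10⁷ / 3.61079×10⁷ = 1.69573 kg
In lb: 1.69573 / 0.453592 = 3.73845 lb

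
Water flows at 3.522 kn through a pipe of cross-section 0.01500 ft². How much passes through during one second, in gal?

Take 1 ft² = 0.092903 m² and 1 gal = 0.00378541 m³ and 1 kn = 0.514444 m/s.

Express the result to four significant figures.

0.6670 gal

3.522 kn × 0.514444 → 1.81187 m/s
0.01500 ft² × 0.092903 → 0.00139354 m²
V = v × A × t = 1.81187 m/s × 0.00139354 m² × 1 s = 0.00252491 m³
0.00252491 m³ ÷ (0.00378541 m³/gal) = 0.667011 gal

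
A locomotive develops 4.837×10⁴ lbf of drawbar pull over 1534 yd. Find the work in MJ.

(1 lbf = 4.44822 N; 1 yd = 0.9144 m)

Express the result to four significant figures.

301.8 MJ

4.837×10⁴ lbf × 4.44822 → 215160 N
1534 yd × 0.9144 → 1402.69 m
W = F × d = 215160 N × 1402.69 m = 3.01803×10⁸ J
3.01803×10⁸ J ÷ (1000000 J/MJ) = 301.803 MJ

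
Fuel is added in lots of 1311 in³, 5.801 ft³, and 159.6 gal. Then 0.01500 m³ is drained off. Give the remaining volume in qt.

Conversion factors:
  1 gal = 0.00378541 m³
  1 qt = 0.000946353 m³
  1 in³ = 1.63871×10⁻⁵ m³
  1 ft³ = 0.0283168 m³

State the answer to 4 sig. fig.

818.8 qt

1311 in³ × 1.63871×10⁻⁵ = 0.0214835 m³
5.801 ft³ × 0.0283168 = 0.164266 m³
159.6 gal × 0.00378541 = 0.604151 m³
0.01500 m³ (already m³)
Result: 0.0214835 + 0.164266 + 0.604151 − 0.015 = 0.7749 m³
In qt: 0.7749 / 0.000946353 = 818.828 qt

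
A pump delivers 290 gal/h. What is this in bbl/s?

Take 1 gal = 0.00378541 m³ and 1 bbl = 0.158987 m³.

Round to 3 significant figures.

290 gal/h × 0.00378541 m³/gal ÷ 3600 s/h = 3.04936×10⁻⁴ m³/s
3.04936×10⁻⁴ m³/s ÷ 0.158987 m³/bbl = 0.00191799 bbl/s

0.00192 bbl/s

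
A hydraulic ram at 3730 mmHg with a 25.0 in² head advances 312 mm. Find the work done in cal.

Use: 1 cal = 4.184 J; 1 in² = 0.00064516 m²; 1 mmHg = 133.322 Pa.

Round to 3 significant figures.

3730 mmHg → 497291 Pa
25.0 in² → 0.016129 m²
F = P × A = 497291 × 0.016129 = 8020.81 N
312 mm → 0.312 m
W = F × d = 8020.81 × 0.312 = 2502.49 J
In cal: 2502.49 / 4.184 = 598.109 cal

598 cal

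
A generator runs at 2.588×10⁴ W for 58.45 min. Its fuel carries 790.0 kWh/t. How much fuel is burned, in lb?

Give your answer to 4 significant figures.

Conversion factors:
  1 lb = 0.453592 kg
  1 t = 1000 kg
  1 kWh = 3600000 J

70.36 lb

58.45 min → 3507 s
E = P × t = 25880 × 3507 = 9.07612×10⁷ J
790.0 kWh/t → 2.844×10⁶ J/kg
m = E / e_s = 9.07612×10⁷ / 2.844×10⁶ = 31.9132 kg
In lb: 31.9132 / 0.453592 = 70.3566 lb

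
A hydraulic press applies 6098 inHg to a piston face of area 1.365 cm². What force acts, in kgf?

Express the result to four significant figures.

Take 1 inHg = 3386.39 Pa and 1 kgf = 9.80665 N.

287.4 kgf

6098 inHg × 3386.39 = 2.06502×10⁷ Pa
1.365 cm² × 0.0001 = 1.365×10⁻⁴ m²
F = P × A = 2.06502×10⁷ Pa × 1.365×10⁻⁴ m² = 2818.75 N
2818.75 N ÷ (9.80665 N/kgf) = 287.433 kgf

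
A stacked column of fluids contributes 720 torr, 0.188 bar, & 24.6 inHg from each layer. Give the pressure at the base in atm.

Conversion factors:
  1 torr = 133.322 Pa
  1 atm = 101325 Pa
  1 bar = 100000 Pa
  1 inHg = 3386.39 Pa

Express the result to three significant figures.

720 torr × 133.322 → 95991.8 Pa
0.188 bar × 100000 → 18800 Pa
24.6 inHg × 3386.39 → 83305.2 Pa
Combined: 95991.8 + 18800 + 83305.2 = 198097 Pa
In atm: 198097 / 101325 = 1.95507 atm

1.96 atm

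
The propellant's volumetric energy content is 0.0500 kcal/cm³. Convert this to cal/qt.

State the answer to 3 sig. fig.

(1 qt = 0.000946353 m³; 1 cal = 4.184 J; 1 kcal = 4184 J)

0.0500 kcal/cm³ × 4184 J/kcal ÷ 10⁻⁶ m³/cm³ = 2.092×10⁸ J/m³
2.092×10⁸ J/m³ ÷ 4.184 J/cal × 0.000946353 m³/qt = 47317.6 cal/qt

4.73×10⁴ cal/qt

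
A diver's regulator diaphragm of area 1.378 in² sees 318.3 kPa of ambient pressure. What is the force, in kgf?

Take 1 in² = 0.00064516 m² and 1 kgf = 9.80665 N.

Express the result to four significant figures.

28.86 kgf

318.3 kPa × 1000 = 318300 Pa
1.378 in² × 0.00064516 = 8.8903×10⁻⁴ m²
F = P × A = 318300 Pa × 8.8903×10⁻⁴ m² = 282.978 N
282.978 N ÷ (9.80665 N/kgf) = 28.8557 kgf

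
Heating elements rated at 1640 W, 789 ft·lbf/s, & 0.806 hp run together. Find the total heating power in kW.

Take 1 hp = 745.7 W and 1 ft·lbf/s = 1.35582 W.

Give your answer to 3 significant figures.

1640 W (already W)
789 ft·lbf/s × 1.35582 → 1069.74 W
0.806 hp × 745.7 → 601.034 W
Sum: 1640 + 1069.74 + 601.034 = 3310.77 W
In kW: 3310.77 / 1000 = 3.31077 kW

3.31 kW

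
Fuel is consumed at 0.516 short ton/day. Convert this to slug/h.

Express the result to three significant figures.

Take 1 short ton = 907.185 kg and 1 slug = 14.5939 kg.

0.516 short ton/day × 907.185 kg/short ton ÷ 86400 s/day = 0.00541791 kg/s
0.00541791 kg/s ÷ 14.5939 kg/slug × 3600 s/h = 1.33648 slug/h

1.34 slug/h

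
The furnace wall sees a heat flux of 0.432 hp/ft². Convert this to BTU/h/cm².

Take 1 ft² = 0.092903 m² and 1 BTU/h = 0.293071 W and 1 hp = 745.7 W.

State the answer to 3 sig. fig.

0.432 hp/ft² × 745.7 W/hp ÷ 0.092903 m²/ft² = 3467.51 W/m²
3467.51 W/m² ÷ 0.293071 W/BTU/h × 0.0001 m²/cm² = 1.18316 BTU/h/cm²

1.18 BTU/h/cm²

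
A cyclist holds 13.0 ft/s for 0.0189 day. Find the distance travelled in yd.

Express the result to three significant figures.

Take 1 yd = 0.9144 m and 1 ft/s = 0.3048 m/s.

13.0 ft/s × 0.3048 → 3.9624 m/s
0.0189 day × 86400 → 1632.96 s
d = v × t = 3.9624 m/s × 1632.96 s = 6470.44 m
6470.44 m ÷ (0.9144 m/yd) = 7076.16 yd

7080 yd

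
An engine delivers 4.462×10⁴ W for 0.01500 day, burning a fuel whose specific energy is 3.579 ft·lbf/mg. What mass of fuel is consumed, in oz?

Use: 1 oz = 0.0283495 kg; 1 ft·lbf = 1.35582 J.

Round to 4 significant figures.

0.01500 day → 1296 s
E = P × t = 44620 × 1296 = 5.78275×10⁷ J
3.579 ft·lbf/mg → 4.85248×10⁶ J/kg
m = E / e_s = 5.78275×10⁷ / 4.85248×10⁶ = 11.9171 kg
In oz: 11.9171 / 0.0283495 = 420.364 oz

420.4 oz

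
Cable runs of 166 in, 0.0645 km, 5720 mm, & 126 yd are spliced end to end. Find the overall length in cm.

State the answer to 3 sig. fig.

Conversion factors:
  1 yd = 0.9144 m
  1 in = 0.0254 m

166 in × 0.0254 → 4.2164 m
0.0645 km × 1000 → 64.5 m
5720 mm × 0.001 → 5.72 m
126 yd × 0.9144 → 115.214 m
Sum: 4.2164 + 64.5 + 5.72 + 115.214 = 189.65 m
In cm: 189.65 / 0.01 = 18965 cm

1.90×10⁴ cm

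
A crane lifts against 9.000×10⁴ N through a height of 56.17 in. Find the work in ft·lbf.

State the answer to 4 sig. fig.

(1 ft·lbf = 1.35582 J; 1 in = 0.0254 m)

9.471×10⁴ ft·lbf

56.17 in × 0.0254 = 1.42672 m
W = F × d = 90000 N × 1.42672 m = 128405 J
128405 J ÷ (1.35582 J/ft·lbf) = 94706.5 ft·lbf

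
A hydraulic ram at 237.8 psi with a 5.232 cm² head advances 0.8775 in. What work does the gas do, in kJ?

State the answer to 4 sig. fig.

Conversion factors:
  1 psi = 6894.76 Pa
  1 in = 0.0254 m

237.8 psi → 1.63957×10⁶ Pa
5.232 cm² → 5.232×10⁻⁴ m²
F = P × A = 1.63957×10⁶ × 5.232×10⁻⁴ = 857.823 N
0.8775 in → 0.0222885 m
W = F × d = 857.823 × 0.0222885 = 19.1196 J
In kJ: 19.1196 / 1000 = 0.0191196 kJ

0.01912 kJ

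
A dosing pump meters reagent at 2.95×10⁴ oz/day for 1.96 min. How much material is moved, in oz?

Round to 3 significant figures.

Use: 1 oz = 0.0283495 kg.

2.95×10⁴ oz/day → 0.00967952 kg/s
1.96 min → 117.6 s
m = ṁ × t = 0.00967952 × 117.6 = 1.13831 kg
In oz: 1.13831 / 0.0283495 = 40.1527 oz

40.2 oz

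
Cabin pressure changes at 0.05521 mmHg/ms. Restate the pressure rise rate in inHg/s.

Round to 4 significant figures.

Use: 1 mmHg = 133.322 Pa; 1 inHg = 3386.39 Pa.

0.05521 mmHg/ms × 133.322 Pa/mmHg ÷ 0.001 s/ms = 7360.71 Pa/s
7360.71 Pa/s ÷ 3386.39 Pa/inHg = 2.17362 inHg/s

2.174 inHg/s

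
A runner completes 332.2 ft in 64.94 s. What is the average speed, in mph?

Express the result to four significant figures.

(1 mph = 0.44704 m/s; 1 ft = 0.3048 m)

3.488 mph

332.2 ft × 0.3048 → 101.255 m
v = d / t = 101.255 m / 64.94 s = 1.55921 m/s
1.55921 m/s ÷ (0.44704 m/s/mph) = 3.48785 mph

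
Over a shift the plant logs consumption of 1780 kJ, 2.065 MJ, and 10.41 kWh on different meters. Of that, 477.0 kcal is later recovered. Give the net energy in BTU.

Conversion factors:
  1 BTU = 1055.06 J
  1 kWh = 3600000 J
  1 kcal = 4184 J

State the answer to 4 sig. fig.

3.727×10⁴ BTU

1780 kJ × 1000 = 1.78×10⁶ J
2.065 MJ × 1000000 = 2.065×10⁶ J
10.41 kWh × 3600000 = 3.7476×10⁷ J
477.0 kcal × 4184 = 1.99577×10⁶ J
Sum: 1.78×10⁶ + 2.065×10⁶ + 3.7476×10⁷ − 1.99577×10⁶ = 3.93252×10⁷ J
In BTU: 3.93252×10⁷ / 1055.06 = 37273 BTU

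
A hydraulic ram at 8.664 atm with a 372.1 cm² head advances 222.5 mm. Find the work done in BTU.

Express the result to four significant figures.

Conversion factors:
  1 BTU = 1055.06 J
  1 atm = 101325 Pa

8.664 atm → 877880 Pa
372.1 cm² → 0.03721 m²
F = P × A = 877880 × 0.03721 = 32665.9 N
222.5 mm → 0.2225 m
W = F × d = 32665.9 × 0.2225 = 7268.16 J
In BTU: 7268.16 / 1055.06 = 6.88886 BTU

6.889 BTU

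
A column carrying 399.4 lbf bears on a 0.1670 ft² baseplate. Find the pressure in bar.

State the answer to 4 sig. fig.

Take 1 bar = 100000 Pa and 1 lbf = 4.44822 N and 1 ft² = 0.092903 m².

399.4 lbf × 4.44822 = 1776.62 N
0.1670 ft² × 0.092903 = 0.0155148 m²
P = F / A = 1776.62 N / 0.0155148 m² = 114511 Pa
114511 Pa ÷ (100000 Pa/bar) = 1.14511 bar

1.145 bar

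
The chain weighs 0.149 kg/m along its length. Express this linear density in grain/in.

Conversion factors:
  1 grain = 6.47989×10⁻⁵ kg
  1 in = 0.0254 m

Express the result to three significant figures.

58.4 grain/in

0.149 kg/m is already 0.149 kg/m
0.149 kg/m ÷ 6.47989×10⁻⁵ kg/grain × 0.0254 m/in = 58.4053 grain/in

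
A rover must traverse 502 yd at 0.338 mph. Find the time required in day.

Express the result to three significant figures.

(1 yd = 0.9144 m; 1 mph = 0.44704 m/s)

0.0352 day

502 yd × 0.9144 = 459.029 m
0.338 mph × 0.44704 = 0.1511 m/s
t = d / v = 459.029 m / 0.1511 m/s = 3037.92 s
3037.92 s ÷ (86400 s/day) = 0.0351611 day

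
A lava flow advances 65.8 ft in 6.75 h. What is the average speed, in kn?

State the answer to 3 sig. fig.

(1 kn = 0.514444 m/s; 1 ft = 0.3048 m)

65.8 ft × 0.3048 = 20.0558 m
6.75 h × 3600 = 24300 s
v = d / t = 20.0558 m / 24300 s = 8.25342×10⁻⁴ m/s
8.25342×10⁻⁴ m/s ÷ (0.514444 m/s/kn) = 0.00160434 kn

0.00160 kn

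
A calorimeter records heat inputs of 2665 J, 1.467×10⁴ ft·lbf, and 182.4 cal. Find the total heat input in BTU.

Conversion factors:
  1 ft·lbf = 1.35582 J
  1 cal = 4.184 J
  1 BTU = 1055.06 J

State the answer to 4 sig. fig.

2665 J (already J)
1.467×10⁴ ft·lbf × 1.35582 = 19889.9 J
182.4 cal × 4.184 = 763.162 J
Combined: 2665 + 19889.9 + 763.162 = 23318.1 J
In BTU: 23318.1 / 1055.06 = 22.1012 BTU

22.10 BTU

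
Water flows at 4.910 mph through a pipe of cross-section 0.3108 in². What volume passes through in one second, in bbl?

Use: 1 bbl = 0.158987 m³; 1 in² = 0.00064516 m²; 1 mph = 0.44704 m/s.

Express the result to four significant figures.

4.910 mph × 0.44704 → 2.19497 m/s
0.3108 in² × 0.00064516 → 2.00516×10⁻⁴ m²
V = v × A × t = 2.19497 m/s × 2.00516×10⁻⁴ m² × 1 s = 4.40127×10⁻⁴ m³
4.40127×10⁻⁴ m³ ÷ (0.158987 m³/bbl) = 0.00276832 bbl

0.002768 bbl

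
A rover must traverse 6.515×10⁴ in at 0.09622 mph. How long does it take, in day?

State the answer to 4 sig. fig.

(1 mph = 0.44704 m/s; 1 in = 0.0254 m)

0.4453 day

6.515×10⁴ in × 0.0254 = 1654.81 m
0.09622 mph × 0.44704 = 0.0430142 m/s
t = d / v = 1654.81 m / 0.0430142 m/s = 38471.2 s
38471.2 s ÷ (86400 s/day) = 0.445269 day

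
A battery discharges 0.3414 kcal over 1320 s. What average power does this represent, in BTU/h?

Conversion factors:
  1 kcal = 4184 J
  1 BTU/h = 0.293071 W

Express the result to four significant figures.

0.3414 kcal × 4184 → 1428.42 J
P = E / t = 1428.42 J / 1320 s = 1.08214 W
1.08214 W ÷ (0.293071 W/BTU/h) = 3.69242 BTU/h

3.692 BTU/h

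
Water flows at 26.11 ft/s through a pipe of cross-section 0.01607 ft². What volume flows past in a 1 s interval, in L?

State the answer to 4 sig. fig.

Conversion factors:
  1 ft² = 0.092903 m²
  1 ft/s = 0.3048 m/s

26.11 ft/s × 0.3048 → 7.95833 m/s
0.01607 ft² × 0.092903 → 0.00149295 m²
V = v × A × t = 7.95833 m/s × 0.00149295 m² × 1 s = 0.0118814 m³
0.0118814 m³ ÷ (0.001 m³/L) = 11.8814 L

11.88 L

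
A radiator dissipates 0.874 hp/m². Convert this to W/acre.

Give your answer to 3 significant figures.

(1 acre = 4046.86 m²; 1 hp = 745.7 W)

0.874 hp/m² × 745.7 W/hp = 651.742 W/m²
651.742 W/m² × 4046.86 m²/acre = 2.63751×10⁶ W/acre

2.64×10⁶ W/acre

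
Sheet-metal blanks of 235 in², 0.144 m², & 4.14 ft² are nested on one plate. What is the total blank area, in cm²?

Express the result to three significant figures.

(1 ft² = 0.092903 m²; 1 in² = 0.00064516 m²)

6800 cm²

235 in² × 0.00064516 → 0.151613 m²
0.144 m² (already m²)
4.14 ft² × 0.092903 → 0.384618 m²
Total: 0.151613 + 0.144 + 0.384618 = 0.680231 m²
In cm²: 0.680231 / 0.0001 = 6802.31 cm²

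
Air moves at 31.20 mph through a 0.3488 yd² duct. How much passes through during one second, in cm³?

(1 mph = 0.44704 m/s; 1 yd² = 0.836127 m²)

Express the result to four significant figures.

31.20 mph × 0.44704 → 13.9476 m/s
0.3488 yd² × 0.836127 → 0.291641 m²
V = v × A × t = 13.9476 m/s × 0.291641 m² × 1 s = 4.06769 m³
4.06769 m³ ÷ (10⁻⁶ m³/cm³) = 4.06769×10⁶ cm³

4.068×10⁶ cm³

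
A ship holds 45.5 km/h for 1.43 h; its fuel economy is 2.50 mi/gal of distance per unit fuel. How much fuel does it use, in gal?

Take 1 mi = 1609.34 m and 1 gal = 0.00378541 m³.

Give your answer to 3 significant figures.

16.2 gal

45.5 km/h → 12.6389 m/s
1.43 h → 5148 s
d = v × t = 12.6389 × 5148 = 65065.1 m
2.50 mi/gal → 1.06286×10⁶ m/m³
V = d / (distance per unit fuel) = 65065.1 / 1.06286×10⁶ = 0.061217 m³
In gal: 0.061217 / 0.00378541 = 16.1718 gal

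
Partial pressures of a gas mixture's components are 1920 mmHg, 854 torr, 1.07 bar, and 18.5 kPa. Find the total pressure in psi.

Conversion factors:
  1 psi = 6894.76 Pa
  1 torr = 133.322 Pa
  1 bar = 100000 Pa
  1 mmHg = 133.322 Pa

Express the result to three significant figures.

1920 mmHg × 133.322 = 255978 Pa
854 torr × 133.322 = 113857 Pa
1.07 bar × 100000 = 107000 Pa
18.5 kPa × 1000 = 18500 Pa
Sum: 255978 + 113857 + 107000 + 18500 = 495335 Pa
In psi: 495335 / 6894.76 = 71.8422 psi

71.8 psi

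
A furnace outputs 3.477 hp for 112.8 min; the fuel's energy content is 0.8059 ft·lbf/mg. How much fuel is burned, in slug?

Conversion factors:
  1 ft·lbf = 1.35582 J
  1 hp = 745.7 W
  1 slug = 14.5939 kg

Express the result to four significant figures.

3.477 hp → 2592.8 W
112.8 min → 6768 s
E = P × t = 2592.8 × 6768 = 1.75481×10⁷ J
0.8059 ft·lbf/mg → 1.09266×10⁶ J/kg
m = E / e_s = 1.75481×10⁷ / 1.09266×10⁶ = 16.06 kg
In slug: 16.06 / 14.5939 = 1.10046 slug

1.100 slug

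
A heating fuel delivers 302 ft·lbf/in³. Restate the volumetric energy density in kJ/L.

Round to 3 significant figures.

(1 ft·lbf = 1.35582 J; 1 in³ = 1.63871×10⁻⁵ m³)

25.0 kJ/L

302 ft·lbf/in³ × 1.35582 J/ft·lbf ÷ 1.63871×10⁻⁵ m³/in³ = 2.49866×10⁷ J/m³
2.49866×10⁷ J/m³ ÷ 1000 J/kJ × 0.001 m³/L = 24.9866 kJ/L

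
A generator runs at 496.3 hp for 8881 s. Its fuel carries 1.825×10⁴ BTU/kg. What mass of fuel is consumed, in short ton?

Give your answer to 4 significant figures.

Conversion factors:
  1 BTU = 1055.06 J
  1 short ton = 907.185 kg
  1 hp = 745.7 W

496.3 hp → 370091 W
E = P × t = 370091 × 8881 = 3.28678×10⁹ J
1.825×10⁴ BTU/kg → 1.92548×10⁷ J/kg
m = E / e_s = 3.28678×10⁹ / 1.92548×10⁷ = 170.699 kg
In short ton: 170.699 / 907.185 = 0.188163 short ton

0.1882 short ton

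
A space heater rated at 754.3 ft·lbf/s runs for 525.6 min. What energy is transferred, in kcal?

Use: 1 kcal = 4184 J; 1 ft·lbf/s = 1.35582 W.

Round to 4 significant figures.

754.3 ft·lbf/s × 1.35582 = 1022.7 W
525.6 min × 60 = 31536 s
E = P × t = 1022.7 W × 31536 s = 3.22519×10⁷ J
3.22519×10⁷ J ÷ (4184 J/kcal) = 7708.39 kcal

7708 kcal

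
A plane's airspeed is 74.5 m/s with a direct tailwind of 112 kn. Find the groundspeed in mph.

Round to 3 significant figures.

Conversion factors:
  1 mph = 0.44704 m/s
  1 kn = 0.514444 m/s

74.5 m/s (already m/s)
112 kn × 0.514444 = 57.6177 m/s
Total: 74.5 + 57.6177 = 132.118 m/s
In mph: 132.118 / 0.44704 = 295.54 mph

296 mph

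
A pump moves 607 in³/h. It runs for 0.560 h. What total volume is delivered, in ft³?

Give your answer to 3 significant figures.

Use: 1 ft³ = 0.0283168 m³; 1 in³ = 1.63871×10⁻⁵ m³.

607 in³/h → 2.76305×10⁻⁶ m³/s
0.560 h → 2016 s
V = Q × t = 2.76305×10⁻⁶ × 2016 = 0.00557031 m³
In ft³: 0.00557031 / 0.0283168 = 0.196714 ft³

0.197 ft³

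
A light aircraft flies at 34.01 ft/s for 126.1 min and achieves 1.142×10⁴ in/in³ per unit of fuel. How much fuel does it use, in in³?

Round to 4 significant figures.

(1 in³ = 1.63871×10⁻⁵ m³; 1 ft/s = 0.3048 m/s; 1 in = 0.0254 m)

270.4 in³

34.01 ft/s → 10.3662 m/s
126.1 min → 7566 s
d = v × t = 10.3662 × 7566 = 78430.7 m
1.142×10⁴ in/in³ → 1.7701×10⁷ m/m³
V = d / (distance per unit fuel) = 78430.7 / 1.7701×10⁷ = 0.00443086 m³
In in³: 0.00443086 / 1.63871×10⁻⁵ = 270.387 in³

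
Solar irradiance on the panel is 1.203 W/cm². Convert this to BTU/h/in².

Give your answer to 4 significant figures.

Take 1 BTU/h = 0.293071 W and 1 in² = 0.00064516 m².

26.48 BTU/h/in²

1.203 W/cm² ÷ 0.0001 m²/cm² = 12030 W/m²
12030 W/m² ÷ 0.293071 W/BTU/h × 0.00064516 m²/in² = 26.4826 BTU/h/in²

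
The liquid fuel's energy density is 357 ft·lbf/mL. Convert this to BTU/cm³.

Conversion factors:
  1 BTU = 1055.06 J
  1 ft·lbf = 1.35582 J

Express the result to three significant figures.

0.459 BTU/cm³

357 ft·lbf/mL × 1.35582 J/ft·lbf ÷ 10⁻⁶ m³/mL = 4.84028×10⁸ J/m³
4.84028×10⁸ J/m³ ÷ 1055.06 J/BTU × 10⁻⁶ m³/cm³ = 0.458768 BTU/cm³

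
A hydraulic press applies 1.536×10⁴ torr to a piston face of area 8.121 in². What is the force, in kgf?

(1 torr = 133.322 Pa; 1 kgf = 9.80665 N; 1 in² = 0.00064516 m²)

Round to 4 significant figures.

1094 kgf

1.536×10⁴ torr × 133.322 → 2.04783×10⁶ Pa
8.121 in² × 0.00064516 → 0.00523934 m²
F = P × A = 2.04783×10⁶ Pa × 0.00523934 m² = 10729.3 N
10729.3 N ÷ (9.80665 N/kgf) = 1094.08 kgf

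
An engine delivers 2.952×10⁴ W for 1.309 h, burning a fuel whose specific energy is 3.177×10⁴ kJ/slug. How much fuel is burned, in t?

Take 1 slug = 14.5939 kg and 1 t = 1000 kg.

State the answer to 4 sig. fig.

0.06390 t

1.309 h → 4712.4 s
E = P × t = 29520 × 4712.4 = 1.3911×10⁸ J
3.177×10⁴ kJ/slug → 2.17694×10⁶ J/kg
m = E / e_s = 1.3911×10⁸ / 2.17694×10⁶ = 63.9016 kg
In t: 63.9016 / 1000 = 0.0639016 t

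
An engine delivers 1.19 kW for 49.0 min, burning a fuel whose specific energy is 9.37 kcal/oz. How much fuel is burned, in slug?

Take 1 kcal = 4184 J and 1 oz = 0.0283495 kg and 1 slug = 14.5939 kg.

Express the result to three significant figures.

1.19 kW → 1190 W
49.0 min → 2940 s
E = P × t = 1190 × 2940 = 3.4986×10⁶ J
9.37 kcal/oz → 1.38288×10⁶ J/kg
m = E / e_s = 3.4986×10⁶ / 1.38288×10⁶ = 2.52994 kg
In slug: 2.52994 / 14.5939 = 0.173356 slug

0.173 slug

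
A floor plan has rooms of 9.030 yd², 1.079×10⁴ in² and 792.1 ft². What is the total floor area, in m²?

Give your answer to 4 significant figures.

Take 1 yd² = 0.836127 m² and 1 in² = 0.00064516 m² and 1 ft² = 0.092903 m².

9.030 yd² × 0.836127 → 7.55023 m²
1.079×10⁴ in² × 0.00064516 → 6.96128 m²
792.1 ft² × 0.092903 → 73.5885 m²
Combined: 7.55023 + 6.96128 + 73.5885 = 88.1 m²

88.10 m²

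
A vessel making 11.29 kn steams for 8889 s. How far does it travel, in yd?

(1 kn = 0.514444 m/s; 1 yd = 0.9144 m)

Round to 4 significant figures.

11.29 kn × 0.514444 → 5.80807 m/s
d = v × t = 5.80807 m/s × 8889 s = 51627.9 m
51627.9 m ÷ (0.9144 m/yd) = 56461 yd

5.646×10⁴ yd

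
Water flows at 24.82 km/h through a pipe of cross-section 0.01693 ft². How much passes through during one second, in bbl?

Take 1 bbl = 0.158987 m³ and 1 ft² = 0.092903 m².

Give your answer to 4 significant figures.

0.06821 bbl

24.82 km/h × (1/3.6) → 6.89444 m/s
0.01693 ft² × 0.092903 → 0.00157285 m²
V = v × A × t = 6.89444 m/s × 0.00157285 m² × 1 s = 0.0108439 m³
0.0108439 m³ ÷ (0.158987 m³/bbl) = 0.0682062 bbl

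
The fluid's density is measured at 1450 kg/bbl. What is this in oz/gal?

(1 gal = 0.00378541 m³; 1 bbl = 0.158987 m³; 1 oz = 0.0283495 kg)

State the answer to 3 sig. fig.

1450 kg/bbl ÷ 0.158987 m³/bbl = 9120.24 kg/m³
9120.24 kg/m³ ÷ 0.0283495 kg/oz × 0.00378541 m³/gal = 1217.79 oz/gal

1220 oz/gal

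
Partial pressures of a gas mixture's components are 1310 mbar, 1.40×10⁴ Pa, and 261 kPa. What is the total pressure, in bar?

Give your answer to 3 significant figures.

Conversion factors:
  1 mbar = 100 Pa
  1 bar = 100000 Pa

1310 mbar × 100 → 131000 Pa
1.40×10⁴ Pa (already Pa)
261 kPa × 1000 → 261000 Pa
Total: 131000 + 14000 + 261000 = 406000 Pa
In bar: 406000 / 100000 = 4.06 bar

4.06 bar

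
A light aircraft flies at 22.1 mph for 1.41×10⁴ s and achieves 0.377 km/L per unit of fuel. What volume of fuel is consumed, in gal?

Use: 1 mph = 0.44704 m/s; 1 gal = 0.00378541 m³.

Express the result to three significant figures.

97.6 gal

22.1 mph → 9.87958 m/s
d = v × t = 9.87958 × 14100 = 139302 m
0.377 km/L → 377000 m/m³
V = d / (distance per unit fuel) = 139302 / 377000 = 0.369501 m³
In gal: 0.369501 / 0.00378541 = 97.6119 gal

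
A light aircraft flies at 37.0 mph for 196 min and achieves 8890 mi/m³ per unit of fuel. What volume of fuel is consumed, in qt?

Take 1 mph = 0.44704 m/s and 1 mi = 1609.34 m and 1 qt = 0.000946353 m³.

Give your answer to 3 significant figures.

37.0 mph → 16.5405 m/s
196 min → 11760 s
d = v × t = 16.5405 × 11760 = 194516 m
8890 mi/m³ → 1.4307×10⁷ m/m³
V = d / (distance per unit fuel) = 194516 / 1.4307×10⁷ = 0.0135959 m³
In qt: 0.0135959 / 0.000946353 = 14.3666 qt

14.4 qt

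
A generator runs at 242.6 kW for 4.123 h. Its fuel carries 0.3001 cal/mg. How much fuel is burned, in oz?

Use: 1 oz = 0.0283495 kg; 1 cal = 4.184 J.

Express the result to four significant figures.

242.6 kW → 242600 W
4.123 h → 14842.8 s
E = P × t = 242600 × 14842.8 = 3.60086×10⁹ J
0.3001 cal/mg → 1.25562×10⁶ J/kg
m = E / e_s = 3.60086×10⁹ / 1.25562×10⁶ = 2867.79 kg
In oz: 2867.79 / 0.0283495 = 101158 oz

1.012×10⁵ oz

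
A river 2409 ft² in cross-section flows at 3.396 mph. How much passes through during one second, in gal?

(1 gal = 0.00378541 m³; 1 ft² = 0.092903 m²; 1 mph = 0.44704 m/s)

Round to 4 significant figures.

3.396 mph × 0.44704 → 1.51815 m/s
2409 ft² × 0.092903 → 223.803 m²
V = v × A × t = 1.51815 m/s × 223.803 m² × 1 s = 339.767 m³
339.767 m³ ÷ (0.00378541 m³/gal) = 89757 gal

8.976×10⁴ gal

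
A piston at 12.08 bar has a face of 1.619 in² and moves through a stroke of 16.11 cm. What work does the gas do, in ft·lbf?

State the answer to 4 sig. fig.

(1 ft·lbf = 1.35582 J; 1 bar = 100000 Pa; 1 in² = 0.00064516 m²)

149.9 ft·lbf

12.08 bar → 1.208×10⁶ Pa
1.619 in² → 0.00104451 m²
F = P × A = 1.208×10⁶ × 0.00104451 = 1261.77 N
16.11 cm → 0.1611 m
W = F × d = 1261.77 × 0.1611 = 203.271 J
In ft·lbf: 203.271 / 1.35582 = 149.925 ft·lbf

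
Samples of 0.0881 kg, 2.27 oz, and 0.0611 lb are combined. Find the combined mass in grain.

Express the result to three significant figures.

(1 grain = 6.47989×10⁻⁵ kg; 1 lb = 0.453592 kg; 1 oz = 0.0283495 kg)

0.0881 kg (already kg)
2.27 oz × 0.0283495 = 0.0643534 kg
0.0611 lb × 0.453592 = 0.0277145 kg
Total: 0.0881 + 0.0643534 + 0.0277145 = 0.180168 kg
In grain: 0.180168 / 6.47989×10⁻⁵ = 2780.42 grain

2780 grain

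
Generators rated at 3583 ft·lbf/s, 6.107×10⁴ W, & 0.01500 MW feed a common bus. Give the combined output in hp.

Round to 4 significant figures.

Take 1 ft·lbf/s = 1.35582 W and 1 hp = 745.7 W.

3583 ft·lbf/s × 1.35582 = 4857.9 W
6.107×10⁴ W (already W)
0.01500 MW × 1000000 = 15000 W
Combined: 4857.9 + 61070 + 15000 = 80927.9 W
In hp: 80927.9 / 745.7 = 108.526 hp

108.5 hp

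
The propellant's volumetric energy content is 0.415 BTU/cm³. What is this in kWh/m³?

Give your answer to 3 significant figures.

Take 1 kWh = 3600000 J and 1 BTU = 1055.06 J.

122 kWh/m³

0.415 BTU/cm³ × 1055.06 J/BTU ÷ 10⁻⁶ m³/cm³ = 4.3785×10⁸ J/m³
4.3785×10⁸ J/m³ ÷ 3600000 J/kWh = 121.625 kWh/m³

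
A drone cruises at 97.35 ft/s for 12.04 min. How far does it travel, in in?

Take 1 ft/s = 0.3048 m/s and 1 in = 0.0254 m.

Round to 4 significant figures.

8.439×10⁵ in

97.35 ft/s × 0.3048 → 29.6723 m/s
12.04 min × 60 → 722.4 s
d = v × t = 29.6723 m/s × 722.4 s = 21435.3 m
21435.3 m ÷ (0.0254 m/in) = 843909 in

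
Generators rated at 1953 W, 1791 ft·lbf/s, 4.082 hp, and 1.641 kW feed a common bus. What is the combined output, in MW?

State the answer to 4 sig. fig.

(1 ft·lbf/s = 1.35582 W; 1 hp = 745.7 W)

0.009066 MW

1953 W (already W)
1791 ft·lbf/s × 1.35582 → 2428.27 W
4.082 hp × 745.7 → 3043.95 W
1.641 kW × 1000 → 1641 W
Sum: 1953 + 2428.27 + 3043.95 + 1641 = 9066.22 W
In MW: 9066.22 / 1000000 = 0.00906622 MW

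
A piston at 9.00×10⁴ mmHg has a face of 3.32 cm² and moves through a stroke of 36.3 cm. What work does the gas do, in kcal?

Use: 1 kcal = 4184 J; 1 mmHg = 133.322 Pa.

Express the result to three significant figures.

9.00×10⁴ mmHg → 1.1999×10⁷ Pa
3.32 cm² → 3.32×10⁻⁴ m²
F = P × A = 1.1999×10⁷ × 3.32×10⁻⁴ = 3983.67 N
36.3 cm → 0.363 m
W = F × d = 3983.67 × 0.363 = 1446.07 J
In kcal: 1446.07 / 4184 = 0.345619 kcal

0.346 kcal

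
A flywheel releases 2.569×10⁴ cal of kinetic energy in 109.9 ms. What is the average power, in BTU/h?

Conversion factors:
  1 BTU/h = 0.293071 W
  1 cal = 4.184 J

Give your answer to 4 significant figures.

3.337×10⁶ BTU/h

2.569×10⁴ cal × 4.184 → 107487 J
109.9 ms × 0.001 → 0.1099 s
P = E / t = 107487 J / 0.1099 s = 978044 W
978044 W ÷ (0.293071 W/BTU/h) = 3.33723×10⁶ BTU/h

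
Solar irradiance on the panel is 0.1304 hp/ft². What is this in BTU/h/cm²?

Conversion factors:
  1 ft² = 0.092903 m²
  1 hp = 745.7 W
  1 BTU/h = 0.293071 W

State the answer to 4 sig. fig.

0.1304 hp/ft² × 745.7 W/hp ÷ 0.092903 m²/ft² = 1046.68 W/m²
1046.68 W/m² ÷ 0.293071 W/BTU/h × 0.0001 m²/cm² = 0.357142 BTU/h/cm²

0.3571 BTU/h/cm²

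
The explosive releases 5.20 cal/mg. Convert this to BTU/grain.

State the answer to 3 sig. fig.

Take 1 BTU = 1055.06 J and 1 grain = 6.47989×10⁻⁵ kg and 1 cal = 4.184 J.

5.20 cal/mg × 4.184 J/cal ÷ 10⁻⁶ kg/mg = 2.17568×10⁷ J/kg
2.17568×10⁷ J/kg ÷ 1055.06 J/BTU × 6.47989×10⁻⁵ kg/grain = 1.33624 BTU/grain

1.34 BTU/grain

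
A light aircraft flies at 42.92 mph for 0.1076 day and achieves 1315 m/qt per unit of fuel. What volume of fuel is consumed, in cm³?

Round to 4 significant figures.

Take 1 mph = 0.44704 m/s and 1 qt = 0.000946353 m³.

42.92 mph → 19.187 m/s
0.1076 day → 9296.64 s
d = v × t = 19.187 × 9296.64 = 178375 m
1315 m/qt → 1.38954×10⁶ m/m³
V = d / (distance per unit fuel) = 178375 / 1.38954×10⁶ = 0.12837 m³
In cm³: 0.12837 / 10⁻⁶ = 128370 cm³

1.284×10⁵ cm³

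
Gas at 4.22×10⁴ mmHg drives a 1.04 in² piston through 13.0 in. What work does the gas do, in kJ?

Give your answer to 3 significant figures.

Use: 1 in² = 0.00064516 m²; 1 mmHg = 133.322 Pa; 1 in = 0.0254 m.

4.22×10⁴ mmHg → 5.62619×10⁶ Pa
1.04 in² → 6.70966×10⁻⁴ m²
F = P × A = 5.62619×10⁶ × 6.70966×10⁻⁴ = 3774.98 N
13.0 in → 0.3302 m
W = F × d = 3774.98 × 0.3302 = 1246.5 J
In kJ: 1246.5 / 1000 = 1.2465 kJ

1.25 kJ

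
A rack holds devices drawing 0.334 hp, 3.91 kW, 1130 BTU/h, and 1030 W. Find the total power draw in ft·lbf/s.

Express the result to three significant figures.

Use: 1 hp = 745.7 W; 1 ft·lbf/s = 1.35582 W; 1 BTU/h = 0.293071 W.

4070 ft·lbf/s

0.334 hp × 745.7 = 249.064 W
3.91 kW × 1000 = 3910 W
1130 BTU/h × 0.293071 = 331.17 W
1030 W (already W)
Total: 249.064 + 3910 + 331.17 + 1030 = 5520.23 W
In ft·lbf/s: 5520.23 / 1.35582 = 4071.51 ft·lbf/s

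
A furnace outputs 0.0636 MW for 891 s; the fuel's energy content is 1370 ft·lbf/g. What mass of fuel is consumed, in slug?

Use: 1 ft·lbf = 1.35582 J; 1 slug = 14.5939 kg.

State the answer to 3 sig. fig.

0.0636 MW → 63600 W
E = P × t = 63600 × 891 = 5.66676×10⁷ J
1370 ft·lbf/g → 1.85747×10⁶ J/kg
m = E / e_s = 5.66676×10⁷ / 1.85747×10⁶ = 30.5079 kg
In slug: 30.5079 / 14.5939 = 2.09046 slug

2.09 slug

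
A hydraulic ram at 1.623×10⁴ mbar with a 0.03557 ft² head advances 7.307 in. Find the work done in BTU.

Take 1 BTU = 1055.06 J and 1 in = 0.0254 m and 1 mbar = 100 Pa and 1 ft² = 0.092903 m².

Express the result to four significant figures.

1.623×10⁴ mbar → 1.623×10⁶ Pa
0.03557 ft² → 0.00330456 m²
F = P × A = 1.623×10⁶ × 0.00330456 = 5363.3 N
7.307 in → 0.185598 m
W = F × d = 5363.3 × 0.185598 = 995.418 J
In BTU: 995.418 / 1055.06 = 0.943471 BTU

0.9435 BTU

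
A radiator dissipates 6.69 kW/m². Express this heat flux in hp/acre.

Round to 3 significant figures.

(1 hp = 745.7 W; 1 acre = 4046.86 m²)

3.63×10⁴ hp/acre

6.69 kW/m² × 1000 W/kW = 6690 W/m²
6690 W/m² ÷ 745.7 W/hp × 4046.86 m²/acre = 36306.1 hp/acre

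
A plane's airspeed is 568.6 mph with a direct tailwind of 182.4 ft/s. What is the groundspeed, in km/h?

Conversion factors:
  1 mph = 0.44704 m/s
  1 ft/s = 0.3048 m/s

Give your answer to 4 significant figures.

1115 km/h

568.6 mph × 0.44704 → 254.187 m/s
182.4 ft/s × 0.3048 → 55.5955 m/s
Combined: 254.187 + 55.5955 = 309.782 m/s
In km/h: 309.782 / (1/3.6) = 1115.22 km/h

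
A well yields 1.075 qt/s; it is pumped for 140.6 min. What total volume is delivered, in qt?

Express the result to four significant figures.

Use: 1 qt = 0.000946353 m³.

9069 qt

1.075 qt/s → 0.00101733 m³/s
140.6 min → 8436 s
V = Q × t = 0.00101733 × 8436 = 8.5822 m³
In qt: 8.5822 / 0.000946353 = 9068.71 qt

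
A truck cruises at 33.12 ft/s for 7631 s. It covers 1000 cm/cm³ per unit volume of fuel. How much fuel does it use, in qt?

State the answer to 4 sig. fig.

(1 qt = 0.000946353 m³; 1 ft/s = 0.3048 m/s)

8.140 qt

33.12 ft/s → 10.095 m/s
d = v × t = 10.095 × 7631 = 77034.9 m
1000 cm/cm³ → 1×10⁷ m/m³
V = d / (distance per unit fuel) = 77034.9 / 1×10⁷ = 0.00770349 m³
In qt: 0.00770349 / 0.000946353 = 8.14019 qt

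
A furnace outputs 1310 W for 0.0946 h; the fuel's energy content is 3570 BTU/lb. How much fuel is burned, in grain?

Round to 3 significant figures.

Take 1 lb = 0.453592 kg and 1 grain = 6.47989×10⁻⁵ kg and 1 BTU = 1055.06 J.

829 grain

0.0946 h → 340.56 s
E = P × t = 1310 × 340.56 = 446134 J
3570 BTU/lb → 8.30386×10⁶ J/kg
m = E / e_s = 446134 / 8.30386×10⁶ = 0.0537261 kg
In grain: 0.0537261 / 6.47989×10⁻⁵ = 829.121 grain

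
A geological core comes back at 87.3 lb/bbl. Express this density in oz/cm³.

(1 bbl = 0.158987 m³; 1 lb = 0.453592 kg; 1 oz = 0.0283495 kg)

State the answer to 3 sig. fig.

0.00879 oz/cm³

87.3 lb/bbl × 0.453592 kg/lb ÷ 0.158987 m³/bbl = 249.068 kg/m³
249.068 kg/m³ ÷ 0.0283495 kg/oz × 10⁻⁶ m³/cm³ = 0.00878562 oz/cm³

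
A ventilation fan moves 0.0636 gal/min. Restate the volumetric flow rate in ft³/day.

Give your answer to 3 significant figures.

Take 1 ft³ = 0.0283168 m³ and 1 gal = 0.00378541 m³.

12.2 ft³/day

0.0636 gal/min × 0.00378541 m³/gal ÷ 60 s/min = 4.01253×10⁻⁶ m³/s
4.01253×10⁻⁶ m³/s ÷ 0.0283168 m³/ft³ × 86400 s/day = 12.243 ft³/day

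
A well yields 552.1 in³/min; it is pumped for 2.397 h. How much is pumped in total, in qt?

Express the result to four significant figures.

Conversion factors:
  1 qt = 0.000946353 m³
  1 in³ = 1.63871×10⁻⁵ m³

552.1 in³/min → 1.50789×10⁻⁴ m³/s
2.397 h → 8629.2 s
V = Q × t = 1.50789×10⁻⁴ × 8629.2 = 1.30119 m³
In qt: 1.30119 / 0.000946353 = 1374.95 qt

1375 qt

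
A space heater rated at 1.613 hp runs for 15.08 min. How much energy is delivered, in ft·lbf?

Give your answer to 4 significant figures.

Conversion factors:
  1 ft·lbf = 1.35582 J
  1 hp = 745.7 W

1.613 hp × 745.7 → 1202.81 W
15.08 min × 60 → 904.8 s
E = P × t = 1202.81 W × 904.8 s = 1.0883×10⁶ J
1.0883×10⁶ J ÷ (1.35582 J/ft·lbf) = 802688 ft·lbf

8.027×10⁵ ft·lbf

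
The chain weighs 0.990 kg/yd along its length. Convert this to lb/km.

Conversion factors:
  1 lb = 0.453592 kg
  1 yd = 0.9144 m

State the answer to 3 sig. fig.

0.990 kg/yd ÷ 0.9144 m/yd = 1.08268 kg/m
1.08268 kg/m ÷ 0.453592 kg/lb × 1000 m/km = 2386.9 lb/km

2390 lb/km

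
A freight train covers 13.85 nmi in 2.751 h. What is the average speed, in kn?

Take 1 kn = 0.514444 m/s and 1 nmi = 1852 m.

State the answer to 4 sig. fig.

13.85 nmi × 1852 → 25650.2 m
2.751 h × 3600 → 9903.6 s
v = d / t = 25650.2 m / 9903.6 s = 2.58999 m/s
2.58999 m/s ÷ (0.514444 m/s/kn) = 5.03454 kn

5.035 kn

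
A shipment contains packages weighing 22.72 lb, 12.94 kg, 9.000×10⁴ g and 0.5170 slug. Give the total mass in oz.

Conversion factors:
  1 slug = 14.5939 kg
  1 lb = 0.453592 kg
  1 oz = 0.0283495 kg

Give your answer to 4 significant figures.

22.72 lb × 0.453592 = 10.3056 kg
12.94 kg (already kg)
9.000×10⁴ g × 0.001 = 90 kg
0.5170 slug × 14.5939 = 7.54505 kg
Total: 10.3056 + 12.94 + 90 + 7.54505 = 120.791 kg
In oz: 120.791 / 0.0283495 = 4260.78 oz

4261 oz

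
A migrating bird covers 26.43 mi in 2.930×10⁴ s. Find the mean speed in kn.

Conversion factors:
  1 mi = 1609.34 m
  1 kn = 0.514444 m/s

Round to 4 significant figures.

2.822 kn

26.43 mi × 1609.34 → 42534.9 m
v = d / t = 42534.9 m / 29300 s = 1.4517 m/s
1.4517 m/s ÷ (0.514444 m/s/kn) = 2.82188 kn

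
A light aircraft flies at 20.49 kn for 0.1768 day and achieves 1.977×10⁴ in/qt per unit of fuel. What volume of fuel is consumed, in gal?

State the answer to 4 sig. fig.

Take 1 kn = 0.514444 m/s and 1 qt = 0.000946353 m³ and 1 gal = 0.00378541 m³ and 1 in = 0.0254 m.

80.16 gal

20.49 kn → 10.541 m/s
0.1768 day → 15275.5 s
d = v × t = 10.541 × 15275.5 = 161019 m
1.977×10⁴ in/qt → 530624 m/m³
V = d / (distance per unit fuel) = 161019 / 530624 = 0.303452 m³
In gal: 0.303452 / 0.00378541 = 80.1636 gal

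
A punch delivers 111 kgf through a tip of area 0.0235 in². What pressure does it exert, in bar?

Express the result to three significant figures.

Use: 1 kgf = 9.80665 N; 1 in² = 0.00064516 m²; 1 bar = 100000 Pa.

111 kgf × 9.80665 = 1088.54 N
0.0235 in² × 0.00064516 = 1.51613×10⁻⁵ m²
P = F / A = 1088.54 N / 1.51613×10⁻⁵ m² = 7.17973×10⁷ Pa
7.17973×10⁷ Pa ÷ (100000 Pa/bar) = 717.973 bar

718 bar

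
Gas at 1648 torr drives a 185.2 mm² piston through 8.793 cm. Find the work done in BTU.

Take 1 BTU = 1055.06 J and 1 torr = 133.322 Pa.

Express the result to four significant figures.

0.003391 BTU

1648 torr → 219715 Pa
185.2 mm² → 1.852×10⁻⁴ m²
F = P × A = 219715 × 1.852×10⁻⁴ = 40.6912 N
8.793 cm → 0.08793 m
W = F × d = 40.6912 × 0.08793 = 3.57798 J
In BTU: 3.57798 / 1055.06 = 0.00339126 BTU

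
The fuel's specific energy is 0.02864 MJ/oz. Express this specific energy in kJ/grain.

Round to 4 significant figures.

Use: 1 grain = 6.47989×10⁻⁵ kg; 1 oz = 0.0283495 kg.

0.02864 MJ/oz × 1000000 J/MJ ÷ 0.0283495 kg/oz = 1.01025×10⁶ J/kg
1.01025×10⁶ J/kg ÷ 1000 J/kJ × 6.47989×10⁻⁵ kg/grain = 0.0654631 kJ/grain

0.06546 kJ/grain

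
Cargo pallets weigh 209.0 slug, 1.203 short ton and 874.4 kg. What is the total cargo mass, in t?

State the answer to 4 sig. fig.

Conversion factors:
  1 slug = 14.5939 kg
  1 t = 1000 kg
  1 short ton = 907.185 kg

5.016 t

209.0 slug × 14.5939 = 3050.13 kg
1.203 short ton × 907.185 = 1091.34 kg
874.4 kg (already kg)
Combined: 3050.13 + 1091.34 + 874.4 = 5015.87 kg
In t: 5015.87 / 1000 = 5.01587 t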